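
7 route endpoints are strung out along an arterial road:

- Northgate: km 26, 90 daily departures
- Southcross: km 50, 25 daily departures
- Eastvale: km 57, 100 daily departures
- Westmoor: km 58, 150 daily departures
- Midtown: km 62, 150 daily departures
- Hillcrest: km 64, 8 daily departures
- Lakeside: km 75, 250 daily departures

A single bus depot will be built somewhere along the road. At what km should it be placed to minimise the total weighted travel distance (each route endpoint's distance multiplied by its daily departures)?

For a sum of weighted absolute distances on a line, the optimum is the weighted median (not the mean). Total weight W = 773; half-weight = 386.5.
Sort by position and accumulate weight:
  km 26 (Northgate, w=90) → cum 90
  km 50 (Southcross, w=25) → cum 115
  km 57 (Eastvale, w=100) → cum 215
  km 58 (Westmoor, w=150) → cum 365
  km 62 (Midtown, w=150) → cum 515  ≥ 386.5 → median here
  km 64 (Hillcrest, w=8) → cum 523
  km 75 (Lakeside, w=250) → cum 773
Optimal location: km 62.

x = 62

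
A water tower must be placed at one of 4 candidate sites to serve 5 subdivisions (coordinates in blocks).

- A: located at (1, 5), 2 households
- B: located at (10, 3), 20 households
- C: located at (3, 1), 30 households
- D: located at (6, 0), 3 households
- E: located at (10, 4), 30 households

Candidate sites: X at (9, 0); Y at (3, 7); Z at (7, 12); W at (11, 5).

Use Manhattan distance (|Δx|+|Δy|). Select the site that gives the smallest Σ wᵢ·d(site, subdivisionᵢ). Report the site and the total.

X, total 475 blocks

Total weighted distance at each candidate:
  X (9, 0): total = 475
  Y (3, 7): total = 738
  Z (7, 12): total = 1085
  W (11, 5): total = 530
Minimum is at X with total 475 blocks.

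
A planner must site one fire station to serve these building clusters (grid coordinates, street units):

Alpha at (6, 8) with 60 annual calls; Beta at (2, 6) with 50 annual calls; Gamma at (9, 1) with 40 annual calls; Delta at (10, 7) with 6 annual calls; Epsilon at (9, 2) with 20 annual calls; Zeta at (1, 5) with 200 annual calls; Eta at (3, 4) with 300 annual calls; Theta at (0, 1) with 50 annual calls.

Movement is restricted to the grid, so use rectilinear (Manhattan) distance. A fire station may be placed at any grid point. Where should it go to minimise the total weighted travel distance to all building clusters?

Manhattan distance separates: Σwᵢ(|x−xᵢ|+|y−yᵢ|) = Σwᵢ|x−xᵢ| + Σwᵢ|y−yᵢ|, so x and y are optimised independently as 1-D weighted medians.
Total weight W = 726; half = 363.
x-coordinate, sorted with cumulative weight:
  x=0 (Theta, w=50) cum 50
  x=1 (Zeta, w=200) cum 250
  x=2 (Beta, w=50) cum 300
  x=3 (Eta, w=300) cum 600  ← median
  x=6 (Alpha, w=60) cum 660
  x=9 (Gamma, w=40) cum 700
  x=9 (Epsilon, w=20) cum 720
  x=10 (Delta, w=6) cum 726
⇒ x* = 3
y-coordinate, sorted with cumulative weight:
  y=1 (Gamma, w=40) cum 40
  y=1 (Theta, w=50) cum 90
  y=2 (Epsilon, w=20) cum 110
  y=4 (Eta, w=300) cum 410  ← median
  y=5 (Zeta, w=200) cum 610
  y=6 (Beta, w=50) cum 660
  y=7 (Delta, w=6) cum 666
  y=8 (Alpha, w=60) cum 726
⇒ y* = 4

(3, 4)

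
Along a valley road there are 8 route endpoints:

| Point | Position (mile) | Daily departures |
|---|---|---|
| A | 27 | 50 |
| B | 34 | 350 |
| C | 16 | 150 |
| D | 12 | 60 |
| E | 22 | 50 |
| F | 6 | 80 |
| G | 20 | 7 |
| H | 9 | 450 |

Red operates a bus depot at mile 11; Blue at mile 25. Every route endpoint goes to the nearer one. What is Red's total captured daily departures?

740

The indifferent point is the midpoint (11+25)/2 = 18; route endpoints left of it (closer to Red at 11) go to Red, those right go to Blue.
  F at 6 (w=80) → Red
  H at 9 (w=450) → Red
  D at 12 (w=60) → Red
  C at 16 (w=150) → Red
  G at 20 (w=7) → Blue
  E at 22 (w=50) → Blue
  A at 27 (w=50) → Blue
  B at 34 (w=350) → Blue
Red captures 740; Blue captures 457.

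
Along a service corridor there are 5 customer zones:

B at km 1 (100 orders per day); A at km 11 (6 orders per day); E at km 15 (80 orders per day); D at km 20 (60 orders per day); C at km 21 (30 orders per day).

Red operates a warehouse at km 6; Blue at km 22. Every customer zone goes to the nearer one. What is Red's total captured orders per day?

106

The indifferent point is the midpoint (6+22)/2 = 14; customer zones left of it (closer to Red at 6) go to Red, those right go to Blue.
  B at 1 (w=100) → Red
  A at 11 (w=6) → Red
  E at 15 (w=80) → Blue
  D at 20 (w=60) → Blue
  C at 21 (w=30) → Blue
Red captures 106; Blue captures 170.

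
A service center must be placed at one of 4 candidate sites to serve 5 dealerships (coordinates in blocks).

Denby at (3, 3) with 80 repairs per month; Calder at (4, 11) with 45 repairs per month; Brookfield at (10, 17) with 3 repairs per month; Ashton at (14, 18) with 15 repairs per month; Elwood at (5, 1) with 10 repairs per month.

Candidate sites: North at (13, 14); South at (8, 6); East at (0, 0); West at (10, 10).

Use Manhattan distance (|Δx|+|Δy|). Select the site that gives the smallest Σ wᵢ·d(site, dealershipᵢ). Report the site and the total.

South, total 1434 blocks

Total weighted distance at each candidate:
  North (13, 14): total = 2523
  South (8, 6): total = 1434
  East (0, 0): total = 1776
  West (10, 10): total = 1776
Minimum is at South with total 1434 blocks.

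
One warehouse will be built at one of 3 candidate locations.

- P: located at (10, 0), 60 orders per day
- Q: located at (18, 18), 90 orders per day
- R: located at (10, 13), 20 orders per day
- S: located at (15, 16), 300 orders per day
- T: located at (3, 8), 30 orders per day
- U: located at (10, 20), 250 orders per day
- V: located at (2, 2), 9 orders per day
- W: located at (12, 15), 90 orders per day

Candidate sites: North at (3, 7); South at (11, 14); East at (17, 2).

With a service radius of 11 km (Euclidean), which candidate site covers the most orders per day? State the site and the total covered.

South, covering 780

Coverage radius r = 11 km; a point is covered iff (Δx)²+(Δy)² ≤ 11² = 121.
  North (3, 7): covers {P, R, T, V} → 119
  South (11, 14): covers {Q, R, S, T, U, W} → 780
  East (17, 2): covers {P} → 60
Maximum coverage at South: 780 orders per day.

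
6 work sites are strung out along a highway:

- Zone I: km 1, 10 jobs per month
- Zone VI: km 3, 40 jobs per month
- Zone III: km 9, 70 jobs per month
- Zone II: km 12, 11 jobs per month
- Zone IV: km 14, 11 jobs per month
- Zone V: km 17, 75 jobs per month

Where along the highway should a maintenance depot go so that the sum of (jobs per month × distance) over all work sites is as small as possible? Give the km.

x = 9

For a sum of weighted absolute distances on a line, the optimum is the weighted median (not the mean). Total weight W = 217; half-weight = 108.5.
Sort by position and accumulate weight:
  km 1 (Zone I, w=10) → cum 10
  km 3 (Zone VI, w=40) → cum 50
  km 9 (Zone III, w=70) → cum 120  ≥ 108.5 → median here
  km 12 (Zone II, w=11) → cum 131
  km 14 (Zone IV, w=11) → cum 142
  km 17 (Zone V, w=75) → cum 217
Optimal location: km 9.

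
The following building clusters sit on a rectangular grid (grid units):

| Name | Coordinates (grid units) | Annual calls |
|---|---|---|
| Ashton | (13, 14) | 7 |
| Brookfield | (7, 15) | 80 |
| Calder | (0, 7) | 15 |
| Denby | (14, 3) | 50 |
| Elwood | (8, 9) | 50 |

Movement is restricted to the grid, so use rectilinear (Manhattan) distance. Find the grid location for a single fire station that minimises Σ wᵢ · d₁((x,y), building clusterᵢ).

(8, 9)

Manhattan distance separates: Σwᵢ(|x−xᵢ|+|y−yᵢ|) = Σwᵢ|x−xᵢ| + Σwᵢ|y−yᵢ|, so x and y are optimised independently as 1-D weighted medians.
Total weight W = 202; half = 101.
x-coordinate, sorted with cumulative weight:
  x=0 (Calder, w=15) cum 15
  x=7 (Brookfield, w=80) cum 95
  x=8 (Elwood, w=50) cum 145  ← median
  x=13 (Ashton, w=7) cum 152
  x=14 (Denby, w=50) cum 202
⇒ x* = 8
y-coordinate, sorted with cumulative weight:
  y=3 (Denby, w=50) cum 50
  y=7 (Calder, w=15) cum 65
  y=9 (Elwood, w=50) cum 115  ← median
  y=14 (Ashton, w=7) cum 122
  y=15 (Brookfield, w=80) cum 202
⇒ y* = 9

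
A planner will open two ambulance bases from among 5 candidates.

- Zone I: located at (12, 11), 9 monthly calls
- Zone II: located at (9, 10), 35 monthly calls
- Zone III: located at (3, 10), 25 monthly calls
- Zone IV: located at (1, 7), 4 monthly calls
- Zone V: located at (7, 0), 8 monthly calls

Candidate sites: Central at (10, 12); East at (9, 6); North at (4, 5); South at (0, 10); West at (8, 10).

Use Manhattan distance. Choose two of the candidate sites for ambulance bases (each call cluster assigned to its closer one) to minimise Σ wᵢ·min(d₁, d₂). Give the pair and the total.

Evaluate every pair (each demand assigned to the nearer of the two):
  {South, West}: total = 259
  {North, West}: total = 289
  {East, West}: total = 305
  {Central, West}: total = 315
  {Central, South}: total = 343
  {Central, North}: total = 366
  {East, South}: total = 367
  {East, North}: total = 446
  {Central, East}: total = 457
  {North, South}: total = 587
Best pair: {South, West} with total 259.

{South, West}, total 259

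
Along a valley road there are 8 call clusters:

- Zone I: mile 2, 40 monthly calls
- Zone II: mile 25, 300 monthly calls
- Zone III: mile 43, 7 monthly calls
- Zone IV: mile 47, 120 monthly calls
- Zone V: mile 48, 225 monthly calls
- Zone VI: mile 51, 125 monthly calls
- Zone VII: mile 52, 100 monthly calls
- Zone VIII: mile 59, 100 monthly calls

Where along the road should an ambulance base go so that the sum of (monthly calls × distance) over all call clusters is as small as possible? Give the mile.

For a sum of weighted absolute distances on a line, the optimum is the weighted median (not the mean). Total weight W = 1017; half-weight = 508.5.
Sort by position and accumulate weight:
  mile 2 (Zone I, w=40) → cum 40
  mile 25 (Zone II, w=300) → cum 340
  mile 43 (Zone III, w=7) → cum 347
  mile 47 (Zone IV, w=120) → cum 467
  mile 48 (Zone V, w=225) → cum 692  ≥ 508.5 → median here
  mile 51 (Zone VI, w=125) → cum 817
  mile 52 (Zone VII, w=100) → cum 917
  mile 59 (Zone VIII, w=100) → cum 1017
Optimal location: mile 48.

x = 48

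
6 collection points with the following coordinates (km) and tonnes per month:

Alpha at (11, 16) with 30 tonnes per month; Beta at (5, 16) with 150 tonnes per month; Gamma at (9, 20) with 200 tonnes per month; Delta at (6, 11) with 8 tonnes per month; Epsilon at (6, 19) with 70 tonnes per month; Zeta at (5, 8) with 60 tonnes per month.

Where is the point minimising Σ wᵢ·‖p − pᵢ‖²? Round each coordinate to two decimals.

The minimiser of Σwᵢ‖p−pᵢ‖² is the weighted centroid p* = (Σwᵢpᵢ)/(Σwᵢ).
Σwᵢ = 518.
Σwᵢxᵢ = 30·11 + 150·5 + 200·9 + 8·6 + 70·6 + 60·5 = 3648.
Σwᵢyᵢ = 30·16 + 150·16 + 200·20 + 8·11 + 70·19 + 60·8 = 8778.
x* = 3648/518 = 7.04, y* = 8778/518 = 16.95.

(7.04, 16.95)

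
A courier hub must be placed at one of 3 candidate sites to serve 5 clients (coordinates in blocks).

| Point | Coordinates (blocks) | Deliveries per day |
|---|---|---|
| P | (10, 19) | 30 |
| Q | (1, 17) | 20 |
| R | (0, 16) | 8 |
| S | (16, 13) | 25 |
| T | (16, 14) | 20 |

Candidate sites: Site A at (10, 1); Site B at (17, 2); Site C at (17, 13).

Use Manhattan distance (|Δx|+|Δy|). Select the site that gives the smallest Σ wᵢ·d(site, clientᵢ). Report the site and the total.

Site C, total 1015 blocks

Total weighted distance at each candidate:
  Site A (10, 1): total = 2070
  Site B (17, 2): total = 2148
  Site C (17, 13): total = 1015
Minimum is at Site C with total 1015 blocks.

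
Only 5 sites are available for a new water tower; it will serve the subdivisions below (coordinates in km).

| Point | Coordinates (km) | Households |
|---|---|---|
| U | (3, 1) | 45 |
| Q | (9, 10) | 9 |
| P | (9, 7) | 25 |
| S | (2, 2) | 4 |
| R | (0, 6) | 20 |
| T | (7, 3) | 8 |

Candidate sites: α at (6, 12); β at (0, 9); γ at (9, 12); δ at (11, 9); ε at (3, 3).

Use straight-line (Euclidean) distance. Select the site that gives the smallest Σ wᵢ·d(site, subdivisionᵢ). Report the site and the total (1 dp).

Total weighted distance at each candidate:
  α (6, 12): total = 976.5
  β (0, 9): total = 859.3
  γ (9, 12): total = 1045.8
  δ (11, 9): total = 931.3
  ε (3, 3): total = 475.8
Minimum is at ε with total 475.8 km.

ε, total 475.8 km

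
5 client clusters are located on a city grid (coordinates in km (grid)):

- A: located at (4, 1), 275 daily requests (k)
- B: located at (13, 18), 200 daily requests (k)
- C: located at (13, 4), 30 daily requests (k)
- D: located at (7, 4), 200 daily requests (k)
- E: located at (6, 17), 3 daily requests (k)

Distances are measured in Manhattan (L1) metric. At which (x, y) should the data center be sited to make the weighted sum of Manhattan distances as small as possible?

Manhattan distance separates: Σwᵢ(|x−xᵢ|+|y−yᵢ|) = Σwᵢ|x−xᵢ| + Σwᵢ|y−yᵢ|, so x and y are optimised independently as 1-D weighted medians.
Total weight W = 708; half = 354.
x-coordinate, sorted with cumulative weight:
  x=4 (A, w=275) cum 275
  x=6 (E, w=3) cum 278
  x=7 (D, w=200) cum 478  ← median
  x=13 (B, w=200) cum 678
  x=13 (C, w=30) cum 708
⇒ x* = 7
y-coordinate, sorted with cumulative weight:
  y=1 (A, w=275) cum 275
  y=4 (C, w=30) cum 305
  y=4 (D, w=200) cum 505  ← median
  y=17 (E, w=3) cum 508
  y=18 (B, w=200) cum 708
⇒ y* = 4

(7, 4)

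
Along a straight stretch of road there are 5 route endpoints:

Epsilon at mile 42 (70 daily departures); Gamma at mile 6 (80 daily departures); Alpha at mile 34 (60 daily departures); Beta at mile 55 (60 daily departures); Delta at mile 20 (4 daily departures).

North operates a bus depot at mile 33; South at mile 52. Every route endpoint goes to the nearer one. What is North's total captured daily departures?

The indifferent point is the midpoint (33+52)/2 = 42.5; route endpoints left of it (closer to North at 33) go to North, those right go to South.
  Gamma at 6 (w=80) → North
  Delta at 20 (w=4) → North
  Alpha at 34 (w=60) → North
  Epsilon at 42 (w=70) → North
  Beta at 55 (w=60) → South
North captures 214; South captures 60.

214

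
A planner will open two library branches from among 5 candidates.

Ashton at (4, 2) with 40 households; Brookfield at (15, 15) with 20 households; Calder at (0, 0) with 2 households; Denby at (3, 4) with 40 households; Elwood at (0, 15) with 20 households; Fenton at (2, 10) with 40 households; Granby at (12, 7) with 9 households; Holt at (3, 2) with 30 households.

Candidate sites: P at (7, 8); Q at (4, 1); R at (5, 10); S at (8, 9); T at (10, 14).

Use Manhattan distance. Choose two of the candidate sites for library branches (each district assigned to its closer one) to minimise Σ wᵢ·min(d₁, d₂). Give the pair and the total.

Evaluate every pair (each demand assigned to the nearer of the two):
  {Q, R}: total = 980
  {Q, T}: total = 1131
  {Q, S}: total = 1144
  {P, Q}: total = 1184
  {R, T}: total = 1531
  {R, S}: total = 1644
  {P, R}: total = 1684
  {P, T}: total = 1684
  {P, S}: total = 1884
  {S, T}: total = 1908
Best pair: {Q, R} with total 980.

{Q, R}, total 980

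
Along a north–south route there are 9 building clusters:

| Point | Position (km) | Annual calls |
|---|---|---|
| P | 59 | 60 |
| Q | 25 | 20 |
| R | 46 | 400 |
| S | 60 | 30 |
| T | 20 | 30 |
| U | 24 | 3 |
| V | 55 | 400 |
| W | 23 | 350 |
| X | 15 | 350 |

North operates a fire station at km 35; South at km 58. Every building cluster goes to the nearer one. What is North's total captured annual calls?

1153

The indifferent point is the midpoint (35+58)/2 = 46.5; building clusters left of it (closer to North at 35) go to North, those right go to South.
  X at 15 (w=350) → North
  T at 20 (w=30) → North
  W at 23 (w=350) → North
  U at 24 (w=3) → North
  Q at 25 (w=20) → North
  R at 46 (w=400) → North
  V at 55 (w=400) → South
  P at 59 (w=60) → South
  S at 60 (w=30) → South
North captures 1153; South captures 490.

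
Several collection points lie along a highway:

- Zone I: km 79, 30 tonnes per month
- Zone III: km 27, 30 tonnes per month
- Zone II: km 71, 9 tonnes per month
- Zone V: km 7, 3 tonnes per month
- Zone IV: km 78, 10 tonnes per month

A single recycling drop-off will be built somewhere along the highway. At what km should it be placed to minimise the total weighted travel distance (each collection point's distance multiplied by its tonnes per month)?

x = 71

For a sum of weighted absolute distances on a line, the optimum is the weighted median (not the mean). Total weight W = 82; half-weight = 41.
Sort by position and accumulate weight:
  km 7 (Zone V, w=3) → cum 3
  km 27 (Zone III, w=30) → cum 33
  km 71 (Zone II, w=9) → cum 42  ≥ 41 → median here
  km 78 (Zone IV, w=10) → cum 52
  km 79 (Zone I, w=30) → cum 82
Optimal location: km 71.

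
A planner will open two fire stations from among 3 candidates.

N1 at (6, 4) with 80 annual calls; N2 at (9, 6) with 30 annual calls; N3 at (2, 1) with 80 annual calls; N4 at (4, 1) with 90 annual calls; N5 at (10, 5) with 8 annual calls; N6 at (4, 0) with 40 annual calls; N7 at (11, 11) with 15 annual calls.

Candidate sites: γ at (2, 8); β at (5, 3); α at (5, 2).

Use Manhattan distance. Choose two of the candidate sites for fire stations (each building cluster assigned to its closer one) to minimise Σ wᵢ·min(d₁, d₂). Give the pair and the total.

Evaluate every pair (each demand assigned to the nearer of the two):
  {β, α}: total = 1256
  {γ, α}: total = 1344
  {γ, β}: total = 1436
Best pair: {β, α} with total 1256.

{β, α}, total 1256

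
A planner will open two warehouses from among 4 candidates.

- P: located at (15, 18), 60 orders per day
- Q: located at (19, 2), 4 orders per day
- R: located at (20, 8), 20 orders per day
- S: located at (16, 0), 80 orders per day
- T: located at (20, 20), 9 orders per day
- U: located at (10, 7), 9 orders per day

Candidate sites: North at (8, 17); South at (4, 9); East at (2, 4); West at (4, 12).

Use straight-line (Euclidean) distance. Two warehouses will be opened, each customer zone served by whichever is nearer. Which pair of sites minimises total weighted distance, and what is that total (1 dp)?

{North, East}, total 2145.8

Evaluate every pair (each demand assigned to the nearer of the two):
  {North, East}: total = 2145.8
  {North, South}: total = 2158.7
  {North, West}: total = 2335.6
  {East, West}: total = 2546.2
  {South, West}: total = 2556.6
  {South, East}: total = 2636.1
Best pair: {North, East} with total 2145.8.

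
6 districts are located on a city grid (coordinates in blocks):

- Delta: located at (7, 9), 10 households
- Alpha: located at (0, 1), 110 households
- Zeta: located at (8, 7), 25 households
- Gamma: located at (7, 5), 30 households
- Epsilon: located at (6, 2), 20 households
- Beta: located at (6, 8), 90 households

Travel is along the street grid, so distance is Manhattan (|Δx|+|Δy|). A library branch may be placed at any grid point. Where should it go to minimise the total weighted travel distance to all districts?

Manhattan distance separates: Σwᵢ(|x−xᵢ|+|y−yᵢ|) = Σwᵢ|x−xᵢ| + Σwᵢ|y−yᵢ|, so x and y are optimised independently as 1-D weighted medians.
Total weight W = 285; half = 142.5.
x-coordinate, sorted with cumulative weight:
  x=0 (Alpha, w=110) cum 110
  x=6 (Epsilon, w=20) cum 130
  x=6 (Beta, w=90) cum 220  ← median
  x=7 (Delta, w=10) cum 230
  x=7 (Gamma, w=30) cum 260
  x=8 (Zeta, w=25) cum 285
⇒ x* = 6
y-coordinate, sorted with cumulative weight:
  y=1 (Alpha, w=110) cum 110
  y=2 (Epsilon, w=20) cum 130
  y=5 (Gamma, w=30) cum 160  ← median
  y=7 (Zeta, w=25) cum 185
  y=8 (Beta, w=90) cum 275
  y=9 (Delta, w=10) cum 285
⇒ y* = 5

(6, 5)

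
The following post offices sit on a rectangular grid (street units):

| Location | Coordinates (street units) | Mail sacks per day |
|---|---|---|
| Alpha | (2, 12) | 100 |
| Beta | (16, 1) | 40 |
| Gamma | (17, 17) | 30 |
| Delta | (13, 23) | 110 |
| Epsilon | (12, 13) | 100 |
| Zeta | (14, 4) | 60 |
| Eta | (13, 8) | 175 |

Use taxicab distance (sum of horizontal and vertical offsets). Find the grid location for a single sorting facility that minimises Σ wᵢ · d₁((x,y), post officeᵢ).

Manhattan distance separates: Σwᵢ(|x−xᵢ|+|y−yᵢ|) = Σwᵢ|x−xᵢ| + Σwᵢ|y−yᵢ|, so x and y are optimised independently as 1-D weighted medians.
Total weight W = 615; half = 307.5.
x-coordinate, sorted with cumulative weight:
  x=2 (Alpha, w=100) cum 100
  x=12 (Epsilon, w=100) cum 200
  x=13 (Delta, w=110) cum 310  ← median
  x=13 (Eta, w=175) cum 485
  x=14 (Zeta, w=60) cum 545
  x=16 (Beta, w=40) cum 585
  x=17 (Gamma, w=30) cum 615
⇒ x* = 13
y-coordinate, sorted with cumulative weight:
  y=1 (Beta, w=40) cum 40
  y=4 (Zeta, w=60) cum 100
  y=8 (Eta, w=175) cum 275
  y=12 (Alpha, w=100) cum 375  ← median
  y=13 (Epsilon, w=100) cum 475
  y=17 (Gamma, w=30) cum 505
  y=23 (Delta, w=110) cum 615
⇒ y* = 12

(13, 12)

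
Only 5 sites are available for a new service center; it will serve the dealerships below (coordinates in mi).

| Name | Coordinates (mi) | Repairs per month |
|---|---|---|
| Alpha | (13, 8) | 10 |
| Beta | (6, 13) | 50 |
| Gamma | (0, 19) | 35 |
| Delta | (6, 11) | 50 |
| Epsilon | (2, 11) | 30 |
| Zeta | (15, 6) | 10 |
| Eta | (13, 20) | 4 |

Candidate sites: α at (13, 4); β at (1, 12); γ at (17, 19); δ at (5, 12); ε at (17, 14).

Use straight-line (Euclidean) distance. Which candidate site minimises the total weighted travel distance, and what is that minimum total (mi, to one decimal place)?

δ, total 788.7 mi

Total weighted distance at each candidate:
  α (13, 4): total = 2283.2
  β (1, 12): total = 1136.3
  γ (17, 19): total = 2676.6
  δ (5, 12): total = 788.7
  ε (17, 14): total = 2384.9
Minimum is at δ with total 788.7 mi.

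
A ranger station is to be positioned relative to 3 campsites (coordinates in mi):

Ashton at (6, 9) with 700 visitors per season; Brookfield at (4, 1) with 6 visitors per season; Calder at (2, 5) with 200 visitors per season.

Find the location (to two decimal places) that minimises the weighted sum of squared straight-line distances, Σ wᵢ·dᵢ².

(5.10, 8.06)

The minimiser of Σwᵢ‖p−pᵢ‖² is the weighted centroid p* = (Σwᵢpᵢ)/(Σwᵢ).
Σwᵢ = 906.
Σwᵢxᵢ = 700·6 + 6·4 + 200·2 = 4624.
Σwᵢyᵢ = 700·9 + 6·1 + 200·5 = 7306.
x* = 4624/906 = 5.10, y* = 7306/906 = 8.06.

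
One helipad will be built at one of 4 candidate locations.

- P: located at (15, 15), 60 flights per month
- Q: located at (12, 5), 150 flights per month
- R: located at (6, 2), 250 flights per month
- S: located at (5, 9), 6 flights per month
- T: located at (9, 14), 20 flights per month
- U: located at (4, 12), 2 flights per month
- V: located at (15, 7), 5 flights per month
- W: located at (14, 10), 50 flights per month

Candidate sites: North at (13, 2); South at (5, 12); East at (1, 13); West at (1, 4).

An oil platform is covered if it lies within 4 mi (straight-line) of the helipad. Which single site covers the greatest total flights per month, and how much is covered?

North, covering 150

Coverage radius r = 4 mi; a point is covered iff (Δx)²+(Δy)² ≤ 4² = 16.
  North (13, 2): covers {Q} → 150
  South (5, 12): covers {S, U} → 8
  East (1, 13): covers {U} → 2
  West (1, 4): covers {none} → 0
Maximum coverage at North: 150 flights per month.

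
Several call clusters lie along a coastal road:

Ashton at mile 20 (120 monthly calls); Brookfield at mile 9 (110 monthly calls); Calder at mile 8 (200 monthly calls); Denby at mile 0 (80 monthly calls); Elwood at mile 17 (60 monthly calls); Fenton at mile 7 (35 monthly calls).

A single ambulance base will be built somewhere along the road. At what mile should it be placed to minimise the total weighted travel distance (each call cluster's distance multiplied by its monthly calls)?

x = 8

For a sum of weighted absolute distances on a line, the optimum is the weighted median (not the mean). Total weight W = 605; half-weight = 302.5.
Sort by position and accumulate weight:
  mile 0 (Denby, w=80) → cum 80
  mile 7 (Fenton, w=35) → cum 115
  mile 8 (Calder, w=200) → cum 315  ≥ 302.5 → median here
  mile 9 (Brookfield, w=110) → cum 425
  mile 17 (Elwood, w=60) → cum 485
  mile 20 (Ashton, w=120) → cum 605
Optimal location: mile 8.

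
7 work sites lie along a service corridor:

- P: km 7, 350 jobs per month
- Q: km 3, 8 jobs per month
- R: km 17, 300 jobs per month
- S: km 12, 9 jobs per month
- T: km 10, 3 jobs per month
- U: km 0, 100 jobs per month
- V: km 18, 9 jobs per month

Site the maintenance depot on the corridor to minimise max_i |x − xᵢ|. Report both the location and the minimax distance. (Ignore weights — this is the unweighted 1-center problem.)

The 1-center on a line is the midpoint of the two extreme points: leftmost at 0, rightmost at 18.
Optimal location = (0 + 18)/2 = 9; maximum distance = (18 − 0)/2 = 9.

location 9, max distance 9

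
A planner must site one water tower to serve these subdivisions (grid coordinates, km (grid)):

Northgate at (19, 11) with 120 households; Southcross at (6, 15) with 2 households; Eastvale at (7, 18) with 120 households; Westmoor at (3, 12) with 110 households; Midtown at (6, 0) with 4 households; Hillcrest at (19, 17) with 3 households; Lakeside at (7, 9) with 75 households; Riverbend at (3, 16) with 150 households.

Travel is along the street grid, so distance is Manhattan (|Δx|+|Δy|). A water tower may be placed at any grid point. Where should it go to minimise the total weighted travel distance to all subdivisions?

(7, 12)

Manhattan distance separates: Σwᵢ(|x−xᵢ|+|y−yᵢ|) = Σwᵢ|x−xᵢ| + Σwᵢ|y−yᵢ|, so x and y are optimised independently as 1-D weighted medians.
Total weight W = 584; half = 292.
x-coordinate, sorted with cumulative weight:
  x=3 (Westmoor, w=110) cum 110
  x=3 (Riverbend, w=150) cum 260
  x=6 (Southcross, w=2) cum 262
  x=6 (Midtown, w=4) cum 266
  x=7 (Eastvale, w=120) cum 386  ← median
  x=7 (Lakeside, w=75) cum 461
  x=19 (Northgate, w=120) cum 581
  x=19 (Hillcrest, w=3) cum 584
⇒ x* = 7
y-coordinate, sorted with cumulative weight:
  y=0 (Midtown, w=4) cum 4
  y=9 (Lakeside, w=75) cum 79
  y=11 (Northgate, w=120) cum 199
  y=12 (Westmoor, w=110) cum 309  ← median
  y=15 (Southcross, w=2) cum 311
  y=16 (Riverbend, w=150) cum 461
  y=17 (Hillcrest, w=3) cum 464
  y=18 (Eastvale, w=120) cum 584
⇒ y* = 12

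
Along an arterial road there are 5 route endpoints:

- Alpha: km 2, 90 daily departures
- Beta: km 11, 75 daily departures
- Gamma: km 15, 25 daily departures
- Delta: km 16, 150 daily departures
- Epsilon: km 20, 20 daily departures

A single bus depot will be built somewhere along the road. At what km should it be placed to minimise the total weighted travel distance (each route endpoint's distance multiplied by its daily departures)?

For a sum of weighted absolute distances on a line, the optimum is the weighted median (not the mean). Total weight W = 360; half-weight = 180.
Sort by position and accumulate weight:
  km 2 (Alpha, w=90) → cum 90
  km 11 (Beta, w=75) → cum 165
  km 15 (Gamma, w=25) → cum 190  ≥ 180 → median here
  km 16 (Delta, w=150) → cum 340
  km 20 (Epsilon, w=20) → cum 360
Optimal location: km 15.

x = 15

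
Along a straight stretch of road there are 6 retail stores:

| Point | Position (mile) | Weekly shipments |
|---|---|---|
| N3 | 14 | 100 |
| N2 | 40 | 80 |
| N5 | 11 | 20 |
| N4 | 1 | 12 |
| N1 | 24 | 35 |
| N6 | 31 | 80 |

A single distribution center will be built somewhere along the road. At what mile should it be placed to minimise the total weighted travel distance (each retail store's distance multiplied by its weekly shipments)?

For a sum of weighted absolute distances on a line, the optimum is the weighted median (not the mean). Total weight W = 327; half-weight = 163.5.
Sort by position and accumulate weight:
  mile 1 (N4, w=12) → cum 12
  mile 11 (N5, w=20) → cum 32
  mile 14 (N3, w=100) → cum 132
  mile 24 (N1, w=35) → cum 167  ≥ 163.5 → median here
  mile 31 (N6, w=80) → cum 247
  mile 40 (N2, w=80) → cum 327
Optimal location: mile 24.

x = 24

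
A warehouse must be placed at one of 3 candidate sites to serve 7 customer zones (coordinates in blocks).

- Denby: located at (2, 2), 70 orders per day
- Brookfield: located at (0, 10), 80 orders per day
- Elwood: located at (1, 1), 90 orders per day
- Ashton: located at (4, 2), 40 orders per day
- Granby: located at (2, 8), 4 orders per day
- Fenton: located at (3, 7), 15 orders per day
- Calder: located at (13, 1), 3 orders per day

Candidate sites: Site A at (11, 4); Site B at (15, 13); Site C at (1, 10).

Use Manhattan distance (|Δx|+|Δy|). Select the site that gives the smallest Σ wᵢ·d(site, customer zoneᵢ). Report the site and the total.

Site C, total 2110 blocks

Total weighted distance at each candidate:
  Site A (11, 4): total = 3892
  Site B (15, 13): total = 6724
  Site C (1, 10): total = 2110
Minimum is at Site C with total 2110 blocks.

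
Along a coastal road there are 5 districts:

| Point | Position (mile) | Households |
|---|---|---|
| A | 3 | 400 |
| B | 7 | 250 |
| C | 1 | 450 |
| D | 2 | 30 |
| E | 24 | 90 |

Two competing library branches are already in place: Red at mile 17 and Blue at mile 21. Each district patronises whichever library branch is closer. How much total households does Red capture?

1130

The indifferent point is the midpoint (17+21)/2 = 19; districts left of it (closer to Red at 17) go to Red, those right go to Blue.
  C at 1 (w=450) → Red
  D at 2 (w=30) → Red
  A at 3 (w=400) → Red
  B at 7 (w=250) → Red
  E at 24 (w=90) → Blue
Red captures 1130; Blue captures 90.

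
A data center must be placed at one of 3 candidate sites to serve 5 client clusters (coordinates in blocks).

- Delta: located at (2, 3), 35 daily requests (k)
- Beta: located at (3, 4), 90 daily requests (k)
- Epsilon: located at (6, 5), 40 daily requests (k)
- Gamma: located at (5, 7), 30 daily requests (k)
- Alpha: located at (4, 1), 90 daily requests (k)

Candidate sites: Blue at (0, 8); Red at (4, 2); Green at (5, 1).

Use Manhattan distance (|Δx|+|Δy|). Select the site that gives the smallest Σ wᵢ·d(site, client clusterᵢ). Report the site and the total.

Total weighted distance at each candidate:
  Blue (0, 8): total = 2405
  Red (4, 2): total = 845
  Green (5, 1): total = 1095
Minimum is at Red with total 845 blocks.

Red, total 845 blocks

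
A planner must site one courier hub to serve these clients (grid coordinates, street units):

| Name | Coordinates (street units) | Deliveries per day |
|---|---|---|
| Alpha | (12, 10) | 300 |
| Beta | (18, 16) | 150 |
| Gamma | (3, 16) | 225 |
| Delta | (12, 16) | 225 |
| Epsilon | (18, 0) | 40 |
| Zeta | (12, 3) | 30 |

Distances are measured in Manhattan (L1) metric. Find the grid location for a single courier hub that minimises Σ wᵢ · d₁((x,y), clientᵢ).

Manhattan distance separates: Σwᵢ(|x−xᵢ|+|y−yᵢ|) = Σwᵢ|x−xᵢ| + Σwᵢ|y−yᵢ|, so x and y are optimised independently as 1-D weighted medians.
Total weight W = 970; half = 485.
x-coordinate, sorted with cumulative weight:
  x=3 (Gamma, w=225) cum 225
  x=12 (Alpha, w=300) cum 525  ← median
  x=12 (Delta, w=225) cum 750
  x=12 (Zeta, w=30) cum 780
  x=18 (Beta, w=150) cum 930
  x=18 (Epsilon, w=40) cum 970
⇒ x* = 12
y-coordinate, sorted with cumulative weight:
  y=0 (Epsilon, w=40) cum 40
  y=3 (Zeta, w=30) cum 70
  y=10 (Alpha, w=300) cum 370
  y=16 (Beta, w=150) cum 520  ← median
  y=16 (Gamma, w=225) cum 745
  y=16 (Delta, w=225) cum 970
⇒ y* = 16

(12, 16)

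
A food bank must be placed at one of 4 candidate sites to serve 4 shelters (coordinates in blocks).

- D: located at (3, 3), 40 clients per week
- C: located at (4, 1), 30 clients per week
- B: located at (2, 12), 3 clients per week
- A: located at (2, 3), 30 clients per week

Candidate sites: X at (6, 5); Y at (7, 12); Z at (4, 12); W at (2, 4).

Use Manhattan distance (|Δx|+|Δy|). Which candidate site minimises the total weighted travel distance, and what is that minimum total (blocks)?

W, total 284 blocks

Total weighted distance at each candidate:
  X (6, 5): total = 593
  Y (7, 12): total = 1375
  Z (4, 12): total = 1066
  W (2, 4): total = 284
Minimum is at W with total 284 blocks.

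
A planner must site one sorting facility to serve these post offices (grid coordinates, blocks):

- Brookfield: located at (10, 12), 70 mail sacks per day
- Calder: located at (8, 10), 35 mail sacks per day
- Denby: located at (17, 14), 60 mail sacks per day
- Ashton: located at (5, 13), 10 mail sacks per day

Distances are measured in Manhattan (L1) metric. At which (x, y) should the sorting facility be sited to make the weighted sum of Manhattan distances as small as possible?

Manhattan distance separates: Σwᵢ(|x−xᵢ|+|y−yᵢ|) = Σwᵢ|x−xᵢ| + Σwᵢ|y−yᵢ|, so x and y are optimised independently as 1-D weighted medians.
Total weight W = 175; half = 87.5.
x-coordinate, sorted with cumulative weight:
  x=5 (Ashton, w=10) cum 10
  x=8 (Calder, w=35) cum 45
  x=10 (Brookfield, w=70) cum 115  ← median
  x=17 (Denby, w=60) cum 175
⇒ x* = 10
y-coordinate, sorted with cumulative weight:
  y=10 (Calder, w=35) cum 35
  y=12 (Brookfield, w=70) cum 105  ← median
  y=13 (Ashton, w=10) cum 115
  y=14 (Denby, w=60) cum 175
⇒ y* = 12

(10, 12)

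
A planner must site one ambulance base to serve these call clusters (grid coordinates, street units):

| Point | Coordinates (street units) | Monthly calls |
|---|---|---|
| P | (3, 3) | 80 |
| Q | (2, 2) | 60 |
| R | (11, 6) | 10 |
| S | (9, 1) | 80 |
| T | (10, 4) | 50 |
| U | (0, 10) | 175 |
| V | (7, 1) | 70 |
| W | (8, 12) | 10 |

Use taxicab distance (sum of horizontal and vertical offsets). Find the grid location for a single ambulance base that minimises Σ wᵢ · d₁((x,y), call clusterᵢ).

Manhattan distance separates: Σwᵢ(|x−xᵢ|+|y−yᵢ|) = Σwᵢ|x−xᵢ| + Σwᵢ|y−yᵢ|, so x and y are optimised independently as 1-D weighted medians.
Total weight W = 535; half = 267.5.
x-coordinate, sorted with cumulative weight:
  x=0 (U, w=175) cum 175
  x=2 (Q, w=60) cum 235
  x=3 (P, w=80) cum 315  ← median
  x=7 (V, w=70) cum 385
  x=8 (W, w=10) cum 395
  x=9 (S, w=80) cum 475
  x=10 (T, w=50) cum 525
  x=11 (R, w=10) cum 535
⇒ x* = 3
y-coordinate, sorted with cumulative weight:
  y=1 (S, w=80) cum 80
  y=1 (V, w=70) cum 150
  y=2 (Q, w=60) cum 210
  y=3 (P, w=80) cum 290  ← median
  y=4 (T, w=50) cum 340
  y=6 (R, w=10) cum 350
  y=10 (U, w=175) cum 525
  y=12 (W, w=10) cum 535
⇒ y* = 3

(3, 3)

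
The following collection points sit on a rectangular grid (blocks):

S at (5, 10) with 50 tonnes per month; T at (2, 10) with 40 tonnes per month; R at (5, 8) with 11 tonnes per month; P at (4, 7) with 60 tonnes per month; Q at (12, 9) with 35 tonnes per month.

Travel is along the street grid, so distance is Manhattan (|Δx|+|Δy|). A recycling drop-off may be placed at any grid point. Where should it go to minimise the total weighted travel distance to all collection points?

Manhattan distance separates: Σwᵢ(|x−xᵢ|+|y−yᵢ|) = Σwᵢ|x−xᵢ| + Σwᵢ|y−yᵢ|, so x and y are optimised independently as 1-D weighted medians.
Total weight W = 196; half = 98.
x-coordinate, sorted with cumulative weight:
  x=2 (T, w=40) cum 40
  x=4 (P, w=60) cum 100  ← median
  x=5 (S, w=50) cum 150
  x=5 (R, w=11) cum 161
  x=12 (Q, w=35) cum 196
⇒ x* = 4
y-coordinate, sorted with cumulative weight:
  y=7 (P, w=60) cum 60
  y=8 (R, w=11) cum 71
  y=9 (Q, w=35) cum 106  ← median
  y=10 (S, w=50) cum 156
  y=10 (T, w=40) cum 196
⇒ y* = 9

(4, 9)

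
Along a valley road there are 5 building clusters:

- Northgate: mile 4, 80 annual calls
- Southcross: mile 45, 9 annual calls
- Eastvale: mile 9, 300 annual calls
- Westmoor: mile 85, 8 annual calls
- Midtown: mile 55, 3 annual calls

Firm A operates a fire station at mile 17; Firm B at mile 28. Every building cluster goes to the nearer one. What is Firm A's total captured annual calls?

The indifferent point is the midpoint (17+28)/2 = 22.5; building clusters left of it (closer to Firm A at 17) go to Firm A, those right go to Firm B.
  Northgate at 4 (w=80) → Firm A
  Eastvale at 9 (w=300) → Firm A
  Southcross at 45 (w=9) → Firm B
  Midtown at 55 (w=3) → Firm B
  Westmoor at 85 (w=8) → Firm B
Firm A captures 380; Firm B captures 20.

380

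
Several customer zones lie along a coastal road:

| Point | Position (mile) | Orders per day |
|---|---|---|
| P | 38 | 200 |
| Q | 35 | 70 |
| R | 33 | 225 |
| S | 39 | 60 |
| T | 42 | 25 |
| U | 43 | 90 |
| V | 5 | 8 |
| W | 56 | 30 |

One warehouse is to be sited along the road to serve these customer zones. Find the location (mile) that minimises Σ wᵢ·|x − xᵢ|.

For a sum of weighted absolute distances on a line, the optimum is the weighted median (not the mean). Total weight W = 708; half-weight = 354.
Sort by position and accumulate weight:
  mile 5 (V, w=8) → cum 8
  mile 33 (R, w=225) → cum 233
  mile 35 (Q, w=70) → cum 303
  mile 38 (P, w=200) → cum 503  ≥ 354 → median here
  mile 39 (S, w=60) → cum 563
  mile 42 (T, w=25) → cum 588
  mile 43 (U, w=90) → cum 678
  mile 56 (W, w=30) → cum 708
Optimal location: mile 38.

x = 38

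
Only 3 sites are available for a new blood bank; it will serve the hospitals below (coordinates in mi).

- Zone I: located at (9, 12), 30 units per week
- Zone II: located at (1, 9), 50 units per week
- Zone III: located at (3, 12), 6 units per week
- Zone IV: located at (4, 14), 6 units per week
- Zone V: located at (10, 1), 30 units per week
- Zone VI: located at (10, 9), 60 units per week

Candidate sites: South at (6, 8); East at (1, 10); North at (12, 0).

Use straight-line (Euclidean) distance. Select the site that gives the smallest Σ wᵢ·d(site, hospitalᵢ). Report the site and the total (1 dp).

Total weighted distance at each candidate:
  South (6, 8): total = 962.2
  East (1, 10): total = 1269.5
  North (12, 0): total = 1888.7
Minimum is at South with total 962.2 mi.

South, total 962.2 mi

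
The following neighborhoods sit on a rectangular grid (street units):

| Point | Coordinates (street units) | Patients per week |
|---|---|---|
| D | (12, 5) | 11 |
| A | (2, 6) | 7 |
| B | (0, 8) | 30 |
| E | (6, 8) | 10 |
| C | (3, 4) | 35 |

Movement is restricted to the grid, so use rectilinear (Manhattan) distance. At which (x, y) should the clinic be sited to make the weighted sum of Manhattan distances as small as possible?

Manhattan distance separates: Σwᵢ(|x−xᵢ|+|y−yᵢ|) = Σwᵢ|x−xᵢ| + Σwᵢ|y−yᵢ|, so x and y are optimised independently as 1-D weighted medians.
Total weight W = 93; half = 46.5.
x-coordinate, sorted with cumulative weight:
  x=0 (B, w=30) cum 30
  x=2 (A, w=7) cum 37
  x=3 (C, w=35) cum 72  ← median
  x=6 (E, w=10) cum 82
  x=12 (D, w=11) cum 93
⇒ x* = 3
y-coordinate, sorted with cumulative weight:
  y=4 (C, w=35) cum 35
  y=5 (D, w=11) cum 46
  y=6 (A, w=7) cum 53  ← median
  y=8 (B, w=30) cum 83
  y=8 (E, w=10) cum 93
⇒ y* = 6

(3, 6)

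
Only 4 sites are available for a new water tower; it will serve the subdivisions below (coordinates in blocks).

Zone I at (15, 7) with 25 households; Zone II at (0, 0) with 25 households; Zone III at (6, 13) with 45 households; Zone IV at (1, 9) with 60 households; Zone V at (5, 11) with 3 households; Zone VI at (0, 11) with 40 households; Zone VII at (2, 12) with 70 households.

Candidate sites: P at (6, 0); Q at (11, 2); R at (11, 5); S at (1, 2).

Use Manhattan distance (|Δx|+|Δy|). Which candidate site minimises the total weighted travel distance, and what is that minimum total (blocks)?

S, total 2899 blocks

Total weighted distance at each candidate:
  P (6, 0): total = 3811
  Q (11, 2): total = 4465
  R (11, 5): total = 3811
  S (1, 2): total = 2899
Minimum is at S with total 2899 blocks.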